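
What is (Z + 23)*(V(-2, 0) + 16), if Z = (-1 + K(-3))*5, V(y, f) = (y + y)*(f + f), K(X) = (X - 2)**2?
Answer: 2288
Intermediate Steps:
K(X) = (-2 + X)**2
V(y, f) = 4*f*y (V(y, f) = (2*y)*(2*f) = 4*f*y)
Z = 120 (Z = (-1 + (-2 - 3)**2)*5 = (-1 + (-5)**2)*5 = (-1 + 25)*5 = 24*5 = 120)
(Z + 23)*(V(-2, 0) + 16) = (120 + 23)*(4*0*(-2) + 16) = 143*(0 + 16) = 143*16 = 2288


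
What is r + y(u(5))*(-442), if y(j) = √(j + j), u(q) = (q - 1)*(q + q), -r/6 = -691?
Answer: 4146 - 1768*√5 ≈ 192.63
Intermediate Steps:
r = 4146 (r = -6*(-691) = 4146)
u(q) = 2*q*(-1 + q) (u(q) = (-1 + q)*(2*q) = 2*q*(-1 + q))
y(j) = √2*√j (y(j) = √(2*j) = √2*√j)
r + y(u(5))*(-442) = 4146 + (√2*√(2*5*(-1 + 5)))*(-442) = 4146 + (√2*√(2*5*4))*(-442) = 4146 + (√2*√40)*(-442) = 4146 + (√2*(2*√10))*(-442) = 4146 + (4*√5)*(-442) = 4146 - 1768*√5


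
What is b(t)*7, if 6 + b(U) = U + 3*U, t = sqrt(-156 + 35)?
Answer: -42 + 308*I ≈ -42.0 + 308.0*I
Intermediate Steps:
t = 11*I (t = sqrt(-121) = 11*I ≈ 11.0*I)
b(U) = -6 + 4*U (b(U) = -6 + (U + 3*U) = -6 + 4*U)
b(t)*7 = (-6 + 4*(11*I))*7 = (-6 + 44*I)*7 = -42 + 308*I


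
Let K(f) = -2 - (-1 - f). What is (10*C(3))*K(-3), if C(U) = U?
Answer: -120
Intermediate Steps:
K(f) = -1 + f (K(f) = -2 + (1 + f) = -1 + f)
(10*C(3))*K(-3) = (10*3)*(-1 - 3) = 30*(-4) = -120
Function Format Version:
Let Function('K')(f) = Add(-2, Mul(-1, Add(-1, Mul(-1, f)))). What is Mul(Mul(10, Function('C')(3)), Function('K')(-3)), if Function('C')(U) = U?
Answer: -120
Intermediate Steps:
Function('K')(f) = Add(-1, f) (Function('K')(f) = Add(-2, Add(1, f)) = Add(-1, f))
Mul(Mul(10, Function('C')(3)), Function('K')(-3)) = Mul(Mul(10, 3), Add(-1, -3)) = Mul(30, -4) = -120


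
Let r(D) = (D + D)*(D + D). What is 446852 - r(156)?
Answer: 349508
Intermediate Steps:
r(D) = 4*D² (r(D) = (2*D)*(2*D) = 4*D²)
446852 - r(156) = 446852 - 4*156² = 446852 - 4*24336 = 446852 - 1*97344 = 446852 - 97344 = 349508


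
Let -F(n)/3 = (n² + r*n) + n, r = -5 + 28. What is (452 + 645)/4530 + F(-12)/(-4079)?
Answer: 2517703/18477870 ≈ 0.13626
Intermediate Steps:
r = 23
F(n) = -72*n - 3*n² (F(n) = -3*((n² + 23*n) + n) = -3*(n² + 24*n) = -72*n - 3*n²)
(452 + 645)/4530 + F(-12)/(-4079) = (452 + 645)/4530 - 3*(-12)*(24 - 12)/(-4079) = 1097*(1/4530) - 3*(-12)*12*(-1/4079) = 1097/4530 + 432*(-1/4079) = 1097/4530 - 432/4079 = 2517703/18477870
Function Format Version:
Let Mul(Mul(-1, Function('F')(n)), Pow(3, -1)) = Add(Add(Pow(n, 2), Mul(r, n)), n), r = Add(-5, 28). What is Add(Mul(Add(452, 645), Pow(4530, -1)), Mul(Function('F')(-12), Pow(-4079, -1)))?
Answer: Rational(2517703, 18477870) ≈ 0.13626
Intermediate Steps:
r = 23
Function('F')(n) = Add(Mul(-72, n), Mul(-3, Pow(n, 2))) (Function('F')(n) = Mul(-3, Add(Add(Pow(n, 2), Mul(23, n)), n)) = Mul(-3, Add(Pow(n, 2), Mul(24, n))) = Add(Mul(-72, n), Mul(-3, Pow(n, 2))))
Add(Mul(Add(452, 645), Pow(4530, -1)), Mul(Function('F')(-12), Pow(-4079, -1))) = Add(Mul(Add(452, 645), Pow(4530, -1)), Mul(Mul(-3, -12, Add(24, -12)), Pow(-4079, -1))) = Add(Mul(1097, Rational(1, 4530)), Mul(Mul(-3, -12, 12), Rational(-1, 4079))) = Add(Rational(1097, 4530), Mul(432, Rational(-1, 4079))) = Add(Rational(1097, 4530), Rational(-432, 4079)) = Rational(2517703, 18477870)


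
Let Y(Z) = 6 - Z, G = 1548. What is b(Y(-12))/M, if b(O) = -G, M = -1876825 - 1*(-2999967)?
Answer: -774/561571 ≈ -0.0013783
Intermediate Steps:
M = 1123142 (M = -1876825 + 2999967 = 1123142)
b(O) = -1548 (b(O) = -1*1548 = -1548)
b(Y(-12))/M = -1548/1123142 = -1548*1/1123142 = -774/561571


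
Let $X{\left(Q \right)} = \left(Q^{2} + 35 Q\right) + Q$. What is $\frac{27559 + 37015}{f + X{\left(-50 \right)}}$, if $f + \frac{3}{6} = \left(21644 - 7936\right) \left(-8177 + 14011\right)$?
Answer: $\frac{129148}{159946343} \approx 0.00080745$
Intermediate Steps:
$X{\left(Q \right)} = Q^{2} + 36 Q$
$f = \frac{159944943}{2}$ ($f = - \frac{1}{2} + \left(21644 - 7936\right) \left(-8177 + 14011\right) = - \frac{1}{2} + 13708 \cdot 5834 = - \frac{1}{2} + 79972472 = \frac{159944943}{2} \approx 7.9972 \cdot 10^{7}$)
$\frac{27559 + 37015}{f + X{\left(-50 \right)}} = \frac{27559 + 37015}{\frac{159944943}{2} - 50 \left(36 - 50\right)} = \frac{64574}{\frac{159944943}{2} - -700} = \frac{64574}{\frac{159944943}{2} + 700} = \frac{64574}{\frac{159946343}{2}} = 64574 \cdot \frac{2}{159946343} = \frac{129148}{159946343}$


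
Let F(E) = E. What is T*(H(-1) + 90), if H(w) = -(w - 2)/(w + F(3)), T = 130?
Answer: 11895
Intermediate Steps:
H(w) = -(-2 + w)/(3 + w) (H(w) = -(w - 2)/(w + 3) = -(-2 + w)/(3 + w))
T*(H(-1) + 90) = 130*((2 - 1*(-1))/(3 - 1) + 90) = 130*((2 + 1)/2 + 90) = 130*((½)*3 + 90) = 130*(3/2 + 90) = 130*(183/2) = 11895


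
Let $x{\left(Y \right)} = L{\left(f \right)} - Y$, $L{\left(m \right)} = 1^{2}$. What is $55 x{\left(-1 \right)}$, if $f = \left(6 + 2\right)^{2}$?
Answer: $110$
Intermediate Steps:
$f = 64$ ($f = 8^{2} = 64$)
$L{\left(m \right)} = 1$
$x{\left(Y \right)} = 1 - Y$
$55 x{\left(-1 \right)} = 55 \left(1 - -1\right) = 55 \left(1 + 1\right) = 55 \cdot 2 = 110$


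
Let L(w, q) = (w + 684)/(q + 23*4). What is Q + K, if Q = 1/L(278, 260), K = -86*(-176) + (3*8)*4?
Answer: 7326768/481 ≈ 15232.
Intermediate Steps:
L(w, q) = (684 + w)/(92 + q) (L(w, q) = (684 + w)/(q + 92) = (684 + w)/(92 + q))
K = 15232 (K = 15136 + 24*4 = 15136 + 96 = 15232)
Q = 176/481 (Q = 1/((684 + 278)/(92 + 260)) = 1/(962/352) = 1/((1/352)*962) = 1/(481/176) = 176/481 ≈ 0.36590)
Q + K = 176/481 + 15232 = 7326768/481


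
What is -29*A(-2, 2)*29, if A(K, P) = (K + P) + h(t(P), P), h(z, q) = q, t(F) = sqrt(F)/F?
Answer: -1682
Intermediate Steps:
t(F) = 1/sqrt(F)
A(K, P) = K + 2*P (A(K, P) = (K + P) + P = K + 2*P)
-29*A(-2, 2)*29 = -29*(-2 + 2*2)*29 = -29*(-2 + 4)*29 = -29*2*29 = -58*29 = -1682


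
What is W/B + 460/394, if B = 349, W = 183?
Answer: 116321/68753 ≈ 1.6919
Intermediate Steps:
W/B + 460/394 = 183/349 + 460/394 = 183*(1/349) + 460*(1/394) = 183/349 + 230/197 = 116321/68753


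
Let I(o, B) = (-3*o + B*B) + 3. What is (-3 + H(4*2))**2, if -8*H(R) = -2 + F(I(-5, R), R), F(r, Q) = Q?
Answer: 225/16 ≈ 14.063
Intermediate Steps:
I(o, B) = 3 + B**2 - 3*o (I(o, B) = (-3*o + B**2) + 3 = (B**2 - 3*o) + 3 = 3 + B**2 - 3*o)
H(R) = 1/4 - R/8 (H(R) = -(-2 + R)/8 = 1/4 - R/8)
(-3 + H(4*2))**2 = (-3 + (1/4 - 2/2))**2 = (-3 + (1/4 - 1/8*8))**2 = (-3 + (1/4 - 1))**2 = (-3 - 3/4)**2 = (-15/4)**2 = 225/16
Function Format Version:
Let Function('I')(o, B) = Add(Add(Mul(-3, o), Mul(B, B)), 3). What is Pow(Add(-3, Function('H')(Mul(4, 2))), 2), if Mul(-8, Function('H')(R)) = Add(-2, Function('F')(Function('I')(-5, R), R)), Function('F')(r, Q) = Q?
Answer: Rational(225, 16) ≈ 14.063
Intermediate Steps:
Function('I')(o, B) = Add(3, Pow(B, 2), Mul(-3, o)) (Function('I')(o, B) = Add(Add(Mul(-3, o), Pow(B, 2)), 3) = Add(Add(Pow(B, 2), Mul(-3, o)), 3) = Add(3, Pow(B, 2), Mul(-3, o)))
Function('H')(R) = Add(Rational(1, 4), Mul(Rational(-1, 8), R)) (Function('H')(R) = Mul(Rational(-1, 8), Add(-2, R)) = Add(Rational(1, 4), Mul(Rational(-1, 8), R)))
Pow(Add(-3, Function('H')(Mul(4, 2))), 2) = Pow(Add(-3, Add(Rational(1, 4), Mul(Rational(-1, 8), Mul(4, 2)))), 2) = Pow(Add(-3, Add(Rational(1, 4), Mul(Rational(-1, 8), 8))), 2) = Pow(Add(-3, Add(Rational(1, 4), -1)), 2) = Pow(Add(-3, Rational(-3, 4)), 2) = Pow(Rational(-15, 4), 2) = Rational(225, 16)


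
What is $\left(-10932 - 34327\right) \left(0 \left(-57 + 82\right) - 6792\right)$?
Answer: $307399128$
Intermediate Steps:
$\left(-10932 - 34327\right) \left(0 \left(-57 + 82\right) - 6792\right) = - 45259 \left(0 \cdot 25 - 6792\right) = - 45259 \left(0 - 6792\right) = \left(-45259\right) \left(-6792\right) = 307399128$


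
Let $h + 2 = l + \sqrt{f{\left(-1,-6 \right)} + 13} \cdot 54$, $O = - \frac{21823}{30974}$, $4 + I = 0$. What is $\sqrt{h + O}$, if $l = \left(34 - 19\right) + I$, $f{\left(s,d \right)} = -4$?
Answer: $\frac{\sqrt{163379517994}}{30974} \approx 13.05$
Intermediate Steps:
$I = -4$ ($I = -4 + 0 = -4$)
$l = 11$ ($l = \left(34 - 19\right) - 4 = 15 - 4 = 11$)
$O = - \frac{21823}{30974}$ ($O = \left(-21823\right) \frac{1}{30974} = - \frac{21823}{30974} \approx -0.70456$)
$h = 171$ ($h = -2 + \left(11 + \sqrt{-4 + 13} \cdot 54\right) = -2 + \left(11 + \sqrt{9} \cdot 54\right) = -2 + \left(11 + 3 \cdot 54\right) = -2 + \left(11 + 162\right) = -2 + 173 = 171$)
$\sqrt{h + O} = \sqrt{171 - \frac{21823}{30974}} = \sqrt{\frac{5274731}{30974}} = \frac{\sqrt{163379517994}}{30974}$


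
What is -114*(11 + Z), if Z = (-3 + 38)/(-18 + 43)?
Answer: -7068/5 ≈ -1413.6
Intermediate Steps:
Z = 7/5 (Z = 35/25 = 35*(1/25) = 7/5 ≈ 1.4000)
-114*(11 + Z) = -114*(11 + 7/5) = -114*62/5 = -7068/5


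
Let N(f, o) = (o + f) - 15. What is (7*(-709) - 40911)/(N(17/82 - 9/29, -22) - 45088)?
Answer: 109088372/107307495 ≈ 1.0166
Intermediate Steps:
N(f, o) = -15 + f + o (N(f, o) = (f + o) - 15 = -15 + f + o)
(7*(-709) - 40911)/(N(17/82 - 9/29, -22) - 45088) = (7*(-709) - 40911)/((-15 + (17/82 - 9/29) - 22) - 45088) = (-4963 - 40911)/((-15 + (17*(1/82) - 9*1/29) - 22) - 45088) = -45874/((-15 + (17/82 - 9/29) - 22) - 45088) = -45874/((-15 - 245/2378 - 22) - 45088) = -45874/(-88231/2378 - 45088) = -45874/(-107307495/2378) = -45874*(-2378/107307495) = 109088372/107307495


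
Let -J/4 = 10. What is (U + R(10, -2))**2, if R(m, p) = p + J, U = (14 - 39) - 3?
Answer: 4900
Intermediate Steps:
J = -40 (J = -4*10 = -40)
U = -28 (U = -25 - 3 = -28)
R(m, p) = -40 + p (R(m, p) = p - 40 = -40 + p)
(U + R(10, -2))**2 = (-28 + (-40 - 2))**2 = (-28 - 42)**2 = (-70)**2 = 4900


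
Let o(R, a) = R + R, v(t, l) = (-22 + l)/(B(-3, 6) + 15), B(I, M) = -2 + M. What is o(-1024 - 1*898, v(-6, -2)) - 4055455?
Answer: -4059299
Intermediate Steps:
v(t, l) = -22/19 + l/19 (v(t, l) = (-22 + l)/((-2 + 6) + 15) = (-22 + l)/(4 + 15) = (-22 + l)/19 = (-22 + l)*(1/19) = -22/19 + l/19)
o(R, a) = 2*R
o(-1024 - 1*898, v(-6, -2)) - 4055455 = 2*(-1024 - 1*898) - 4055455 = 2*(-1024 - 898) - 4055455 = 2*(-1922) - 4055455 = -3844 - 4055455 = -4059299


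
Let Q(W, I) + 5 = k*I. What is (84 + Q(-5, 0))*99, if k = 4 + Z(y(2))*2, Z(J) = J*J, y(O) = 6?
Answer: 7821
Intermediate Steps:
Z(J) = J²
k = 76 (k = 4 + 6²*2 = 4 + 36*2 = 4 + 72 = 76)
Q(W, I) = -5 + 76*I
(84 + Q(-5, 0))*99 = (84 + (-5 + 76*0))*99 = (84 + (-5 + 0))*99 = (84 - 5)*99 = 79*99 = 7821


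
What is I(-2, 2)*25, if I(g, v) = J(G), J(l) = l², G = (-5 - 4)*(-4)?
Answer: 32400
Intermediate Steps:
G = 36 (G = -9*(-4) = 36)
I(g, v) = 1296 (I(g, v) = 36² = 1296)
I(-2, 2)*25 = 1296*25 = 32400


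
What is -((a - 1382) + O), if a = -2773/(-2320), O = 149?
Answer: 2857787/2320 ≈ 1231.8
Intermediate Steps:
a = 2773/2320 (a = -2773*(-1/2320) = 2773/2320 ≈ 1.1953)
-((a - 1382) + O) = -((2773/2320 - 1382) + 149) = -(-3203467/2320 + 149) = -1*(-2857787/2320) = 2857787/2320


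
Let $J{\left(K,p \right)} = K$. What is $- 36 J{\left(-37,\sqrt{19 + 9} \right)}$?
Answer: $1332$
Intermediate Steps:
$- 36 J{\left(-37,\sqrt{19 + 9} \right)} = \left(-36\right) \left(-37\right) = 1332$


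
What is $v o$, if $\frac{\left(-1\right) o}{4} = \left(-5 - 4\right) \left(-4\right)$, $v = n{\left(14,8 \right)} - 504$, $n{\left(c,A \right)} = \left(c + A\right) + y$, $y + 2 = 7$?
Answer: $68688$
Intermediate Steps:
$y = 5$ ($y = -2 + 7 = 5$)
$n{\left(c,A \right)} = 5 + A + c$ ($n{\left(c,A \right)} = \left(c + A\right) + 5 = \left(A + c\right) + 5 = 5 + A + c$)
$v = -477$ ($v = \left(5 + 8 + 14\right) - 504 = 27 - 504 = -477$)
$o = -144$ ($o = - 4 \left(-5 - 4\right) \left(-4\right) = - 4 \left(\left(-9\right) \left(-4\right)\right) = \left(-4\right) 36 = -144$)
$v o = \left(-477\right) \left(-144\right) = 68688$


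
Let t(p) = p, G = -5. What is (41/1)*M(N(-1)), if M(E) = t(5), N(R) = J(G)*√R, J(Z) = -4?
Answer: 205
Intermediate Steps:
N(R) = -4*√R
M(E) = 5
(41/1)*M(N(-1)) = (41/1)*5 = (41*1)*5 = 41*5 = 205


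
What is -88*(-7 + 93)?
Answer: -7568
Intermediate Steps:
-88*(-7 + 93) = -88*86 = -7568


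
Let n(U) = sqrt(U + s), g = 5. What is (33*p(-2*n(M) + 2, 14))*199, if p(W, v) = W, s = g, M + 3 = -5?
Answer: 13134 - 13134*I*sqrt(3) ≈ 13134.0 - 22749.0*I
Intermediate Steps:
M = -8 (M = -3 - 5 = -8)
s = 5
n(U) = sqrt(5 + U) (n(U) = sqrt(U + 5) = sqrt(5 + U))
(33*p(-2*n(M) + 2, 14))*199 = (33*(-2*sqrt(5 - 8) + 2))*199 = (33*(-2*I*sqrt(3) + 2))*199 = (33*(2 - 2*I*sqrt(3)))*199 = (66 - 66*I*sqrt(3))*199 = 13134 - 13134*I*sqrt(3)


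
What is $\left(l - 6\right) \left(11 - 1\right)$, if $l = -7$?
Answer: $-130$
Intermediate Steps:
$\left(l - 6\right) \left(11 - 1\right) = \left(-7 - 6\right) \left(11 - 1\right) = \left(-13\right) 10 = -130$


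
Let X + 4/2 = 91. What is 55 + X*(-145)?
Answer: -12850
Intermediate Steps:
X = 89 (X = -2 + 91 = 89)
55 + X*(-145) = 55 + 89*(-145) = 55 - 12905 = -12850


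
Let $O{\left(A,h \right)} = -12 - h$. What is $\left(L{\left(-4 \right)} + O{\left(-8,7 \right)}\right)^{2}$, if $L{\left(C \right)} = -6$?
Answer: $625$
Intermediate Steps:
$\left(L{\left(-4 \right)} + O{\left(-8,7 \right)}\right)^{2} = \left(-6 - 19\right)^{2} = \left(-25\right)^{2} = 625$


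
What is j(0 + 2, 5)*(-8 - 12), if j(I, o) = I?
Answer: -40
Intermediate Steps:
j(0 + 2, 5)*(-8 - 12) = (0 + 2)*(-8 - 12) = 2*(-20) = -40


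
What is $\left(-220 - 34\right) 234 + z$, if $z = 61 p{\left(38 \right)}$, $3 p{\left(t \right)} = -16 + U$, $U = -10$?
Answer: $- \frac{179894}{3} \approx -59965.0$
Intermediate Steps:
$p{\left(t \right)} = - \frac{26}{3}$ ($p{\left(t \right)} = \frac{-16 - 10}{3} = \frac{1}{3} \left(-26\right) = - \frac{26}{3}$)
$z = - \frac{1586}{3}$ ($z = 61 \left(- \frac{26}{3}\right) = - \frac{1586}{3} \approx -528.67$)
$\left(-220 - 34\right) 234 + z = \left(-220 - 34\right) 234 - \frac{1586}{3} = \left(-254\right) 234 - \frac{1586}{3} = -59436 - \frac{1586}{3} = - \frac{179894}{3}$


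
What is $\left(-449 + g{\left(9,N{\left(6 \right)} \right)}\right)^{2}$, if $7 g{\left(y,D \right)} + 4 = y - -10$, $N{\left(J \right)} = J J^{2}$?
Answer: $\frac{9784384}{49} \approx 1.9968 \cdot 10^{5}$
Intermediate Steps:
$N{\left(J \right)} = J^{3}$
$g{\left(y,D \right)} = \frac{6}{7} + \frac{y}{7}$ ($g{\left(y,D \right)} = - \frac{4}{7} + \frac{y - -10}{7} = - \frac{4}{7} + \frac{y + 10}{7} = - \frac{4}{7} + \frac{10 + y}{7} = - \frac{4}{7} + \left(\frac{10}{7} + \frac{y}{7}\right) = \frac{6}{7} + \frac{y}{7}$)
$\left(-449 + g{\left(9,N{\left(6 \right)} \right)}\right)^{2} = \left(-449 + \left(\frac{6}{7} + \frac{1}{7} \cdot 9\right)\right)^{2} = \left(-449 + \left(\frac{6}{7} + \frac{9}{7}\right)\right)^{2} = \left(-449 + \frac{15}{7}\right)^{2} = \left(- \frac{3128}{7}\right)^{2} = \frac{9784384}{49}$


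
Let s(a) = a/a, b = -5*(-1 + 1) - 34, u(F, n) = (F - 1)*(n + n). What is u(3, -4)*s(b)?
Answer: -16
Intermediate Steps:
u(F, n) = 2*n*(-1 + F) (u(F, n) = (-1 + F)*(2*n) = 2*n*(-1 + F))
b = -34 (b = -5*0 - 34 = 0 - 34 = -34)
s(a) = 1
u(3, -4)*s(b) = (2*(-4)*(-1 + 3))*1 = (2*(-4)*2)*1 = -16*1 = -16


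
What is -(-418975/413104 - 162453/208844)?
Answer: 38652599753/21568572944 ≈ 1.7921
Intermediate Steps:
-(-418975/413104 - 162453/208844) = -1*(-38652599753/21568572944) = 38652599753/21568572944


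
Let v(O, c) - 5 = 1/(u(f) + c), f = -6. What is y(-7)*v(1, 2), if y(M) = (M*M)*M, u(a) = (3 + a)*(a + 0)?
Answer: -34643/20 ≈ -1732.2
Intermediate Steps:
u(a) = a*(3 + a) (u(a) = (3 + a)*a = a*(3 + a))
v(O, c) = 5 + 1/(18 + c) (v(O, c) = 5 + 1/(-6*(3 - 6) + c) = 5 + 1/(-6*(-3) + c) = 5 + 1/(18 + c))
y(M) = M**3 (y(M) = M**2*M = M**3)
y(-7)*v(1, 2) = (-7)**3*((91 + 5*2)/(18 + 2)) = -343*(91 + 10)/20 = -343*101/20 = -34643/20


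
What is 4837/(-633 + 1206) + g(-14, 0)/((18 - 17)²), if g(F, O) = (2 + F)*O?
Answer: 4837/573 ≈ 8.4415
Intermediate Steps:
g(F, O) = O*(2 + F)
4837/(-633 + 1206) + g(-14, 0)/((18 - 17)²) = 4837/(-633 + 1206) + (0*(2 - 14))/((18 - 17)²) = 4837/573 + (0*(-12))/(1²) = 4837*(1/573) + 0/1 = 4837/573 + 0*1 = 4837/573 + 0 = 4837/573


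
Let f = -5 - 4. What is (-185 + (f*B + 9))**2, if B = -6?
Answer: 14884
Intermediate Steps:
f = -9
(-185 + (f*B + 9))**2 = (-185 + (-9*(-6) + 9))**2 = (-185 + (54 + 9))**2 = (-185 + 63)**2 = (-122)**2 = 14884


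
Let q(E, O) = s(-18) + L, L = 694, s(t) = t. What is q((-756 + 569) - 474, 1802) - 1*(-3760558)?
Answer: 3761234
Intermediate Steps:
q(E, O) = 676 (q(E, O) = -18 + 694 = 676)
q((-756 + 569) - 474, 1802) - 1*(-3760558) = 676 - 1*(-3760558) = 676 + 3760558 = 3761234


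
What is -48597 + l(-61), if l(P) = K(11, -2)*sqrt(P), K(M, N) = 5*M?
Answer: -48597 + 55*I*sqrt(61) ≈ -48597.0 + 429.56*I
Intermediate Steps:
l(P) = 55*sqrt(P) (l(P) = (5*11)*sqrt(P) = 55*sqrt(P))
-48597 + l(-61) = -48597 + 55*sqrt(-61) = -48597 + 55*(I*sqrt(61)) = -48597 + 55*I*sqrt(61)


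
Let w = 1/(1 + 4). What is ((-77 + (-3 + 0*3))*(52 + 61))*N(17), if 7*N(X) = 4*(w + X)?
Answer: -621952/7 ≈ -88850.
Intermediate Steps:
w = ⅕ (w = 1/5 = ⅕ ≈ 0.20000)
N(X) = 4/35 + 4*X/7 (N(X) = (4*(⅕ + X))/7 = (⅘ + 4*X)/7 = 4/35 + 4*X/7)
((-77 + (-3 + 0*3))*(52 + 61))*N(17) = ((-77 + (-3 + 0*3))*(52 + 61))*(4/35 + (4/7)*17) = ((-77 + (-3 + 0))*113)*(4/35 + 68/7) = ((-77 - 3)*113)*(344/35) = -80*113*(344/35) = -9040*344/35 = -621952/7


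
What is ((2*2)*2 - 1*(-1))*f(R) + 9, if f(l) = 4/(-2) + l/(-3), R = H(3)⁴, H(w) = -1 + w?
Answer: -57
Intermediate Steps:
R = 16 (R = (-1 + 3)⁴ = 2⁴ = 16)
f(l) = -2 - l/3 (f(l) = 4*(-½) + l*(-⅓) = -2 - l/3)
((2*2)*2 - 1*(-1))*f(R) + 9 = ((2*2)*2 - 1*(-1))*(-2 - ⅓*16) + 9 = (4*2 + 1)*(-2 - 16/3) + 9 = (8 + 1)*(-22/3) + 9 = 9*(-22/3) + 9 = -66 + 9 = -57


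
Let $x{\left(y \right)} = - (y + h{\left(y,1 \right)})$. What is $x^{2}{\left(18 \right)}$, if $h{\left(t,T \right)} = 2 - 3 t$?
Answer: $1156$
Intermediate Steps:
$x{\left(y \right)} = -2 + 2 y$ ($x{\left(y \right)} = - (y - \left(-2 + 3 y\right)) = - (2 - 2 y) = -2 + 2 y$)
$x^{2}{\left(18 \right)} = \left(-2 + 2 \cdot 18\right)^{2} = \left(-2 + 36\right)^{2} = 34^{2} = 1156$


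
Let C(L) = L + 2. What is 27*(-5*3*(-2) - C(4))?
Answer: 648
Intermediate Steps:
C(L) = 2 + L
27*(-5*3*(-2) - C(4)) = 27*(-5*3*(-2) - (2 + 4)) = 27*(-15*(-2) - 1*6) = 27*(30 - 6) = 27*24 = 648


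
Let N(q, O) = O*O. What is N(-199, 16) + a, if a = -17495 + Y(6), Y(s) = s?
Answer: -17233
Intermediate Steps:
N(q, O) = O²
a = -17489 (a = -17495 + 6 = -17489)
N(-199, 16) + a = 16² - 17489 = 256 - 17489 = -17233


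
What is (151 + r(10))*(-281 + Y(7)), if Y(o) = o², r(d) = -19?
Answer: -30624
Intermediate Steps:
(151 + r(10))*(-281 + Y(7)) = (151 - 19)*(-281 + 7²) = 132*(-281 + 49) = 132*(-232) = -30624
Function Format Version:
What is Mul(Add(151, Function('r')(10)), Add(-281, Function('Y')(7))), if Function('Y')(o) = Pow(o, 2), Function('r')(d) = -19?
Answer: -30624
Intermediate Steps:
Mul(Add(151, Function('r')(10)), Add(-281, Function('Y')(7))) = Mul(Add(151, -19), Add(-281, Pow(7, 2))) = Mul(132, Add(-281, 49)) = Mul(132, -232) = -30624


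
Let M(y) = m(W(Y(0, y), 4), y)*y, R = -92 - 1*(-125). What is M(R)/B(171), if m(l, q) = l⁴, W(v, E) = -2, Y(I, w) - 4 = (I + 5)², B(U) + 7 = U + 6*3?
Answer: 264/91 ≈ 2.9011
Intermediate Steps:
B(U) = 11 + U (B(U) = -7 + (U + 6*3) = -7 + (U + 18) = -7 + (18 + U) = 11 + U)
Y(I, w) = 4 + (5 + I)² (Y(I, w) = 4 + (I + 5)² = 4 + (5 + I)²)
R = 33 (R = -92 + 125 = 33)
M(y) = 16*y (M(y) = (-2)⁴*y = 16*y)
M(R)/B(171) = (16*33)/(11 + 171) = 528/182 = 528*(1/182) = 264/91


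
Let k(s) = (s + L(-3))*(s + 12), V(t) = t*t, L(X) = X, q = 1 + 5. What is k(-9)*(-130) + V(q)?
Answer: 4716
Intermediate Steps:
q = 6
V(t) = t**2
k(s) = (-3 + s)*(12 + s) (k(s) = (s - 3)*(s + 12) = (-3 + s)*(12 + s))
k(-9)*(-130) + V(q) = (-36 + (-9)**2 + 9*(-9))*(-130) + 6**2 = (-36 + 81 - 81)*(-130) + 36 = -36*(-130) + 36 = 4680 + 36 = 4716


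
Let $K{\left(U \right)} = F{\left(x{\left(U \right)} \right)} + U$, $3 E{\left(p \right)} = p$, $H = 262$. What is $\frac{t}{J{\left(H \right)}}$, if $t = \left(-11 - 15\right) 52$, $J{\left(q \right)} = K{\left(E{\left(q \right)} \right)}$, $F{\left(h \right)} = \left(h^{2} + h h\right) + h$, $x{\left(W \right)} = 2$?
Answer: $- \frac{1014}{73} \approx -13.89$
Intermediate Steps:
$E{\left(p \right)} = \frac{p}{3}$
$F{\left(h \right)} = h + 2 h^{2}$ ($F{\left(h \right)} = \left(h^{2} + h^{2}\right) + h = 2 h^{2} + h = h + 2 h^{2}$)
$K{\left(U \right)} = 10 + U$ ($K{\left(U \right)} = 2 \left(1 + 2 \cdot 2\right) + U = 2 \left(1 + 4\right) + U = 2 \cdot 5 + U = 10 + U$)
$J{\left(q \right)} = 10 + \frac{q}{3}$
$t = -1352$ ($t = \left(-26\right) 52 = -1352$)
$\frac{t}{J{\left(H \right)}} = - \frac{1352}{10 + \frac{1}{3} \cdot 262} = - \frac{1352}{10 + \frac{262}{3}} = - \frac{1352}{\frac{292}{3}} = \left(-1352\right) \frac{3}{292} = - \frac{1014}{73}$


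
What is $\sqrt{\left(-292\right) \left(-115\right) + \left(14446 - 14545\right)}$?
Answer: $\sqrt{33481} \approx 182.98$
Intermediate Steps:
$\sqrt{\left(-292\right) \left(-115\right) + \left(14446 - 14545\right)} = \sqrt{33580 - 99} = \sqrt{33481}$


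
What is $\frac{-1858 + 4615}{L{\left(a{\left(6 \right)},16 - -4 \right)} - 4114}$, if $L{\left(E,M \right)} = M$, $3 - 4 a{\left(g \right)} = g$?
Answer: $- \frac{2757}{4094} \approx -0.67342$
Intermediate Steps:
$a{\left(g \right)} = \frac{3}{4} - \frac{g}{4}$
$\frac{-1858 + 4615}{L{\left(a{\left(6 \right)},16 - -4 \right)} - 4114} = \frac{-1858 + 4615}{\left(16 - -4\right) - 4114} = \frac{2757}{\left(16 + 4\right) - 4114} = \frac{2757}{20 - 4114} = \frac{2757}{-4094} = 2757 \left(- \frac{1}{4094}\right) = - \frac{2757}{4094}$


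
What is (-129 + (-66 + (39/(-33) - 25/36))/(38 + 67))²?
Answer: 29059635708601/1728896400 ≈ 16808.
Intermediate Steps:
(-129 + (-66 + (39/(-33) - 25/36))/(38 + 67))² = (-129 + (-66 + (39*(-1/33) - 25*1/36))/105)² = (-129 + (-66 + (-13/11 - 25/36))*(1/105))² = (-129 + (-66 - 743/396)*(1/105))² = (-129 - 26879/396*1/105)² = (-129 - 26879/41580)² = (-5390699/41580)² = 29059635708601/1728896400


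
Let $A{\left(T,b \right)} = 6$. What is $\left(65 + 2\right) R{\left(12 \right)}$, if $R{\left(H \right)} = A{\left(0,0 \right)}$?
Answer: $402$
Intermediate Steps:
$R{\left(H \right)} = 6$
$\left(65 + 2\right) R{\left(12 \right)} = \left(65 + 2\right) 6 = 67 \cdot 6 = 402$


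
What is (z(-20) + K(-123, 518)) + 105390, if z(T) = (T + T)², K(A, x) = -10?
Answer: 106980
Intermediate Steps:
z(T) = 4*T² (z(T) = (2*T)² = 4*T²)
(z(-20) + K(-123, 518)) + 105390 = (4*(-20)² - 10) + 105390 = (4*400 - 10) + 105390 = (1600 - 10) + 105390 = 1590 + 105390 = 106980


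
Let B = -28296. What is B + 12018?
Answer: -16278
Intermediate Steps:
B + 12018 = -28296 + 12018 = -16278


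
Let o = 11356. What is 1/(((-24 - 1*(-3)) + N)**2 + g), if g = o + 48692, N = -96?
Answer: 1/73737 ≈ 1.3562e-5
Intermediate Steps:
g = 60048 (g = 11356 + 48692 = 60048)
1/(((-24 - 1*(-3)) + N)**2 + g) = 1/(((-24 - 1*(-3)) - 96)**2 + 60048) = 1/(((-24 + 3) - 96)**2 + 60048) = 1/((-21 - 96)**2 + 60048) = 1/((-117)**2 + 60048) = 1/(13689 + 60048) = 1/73737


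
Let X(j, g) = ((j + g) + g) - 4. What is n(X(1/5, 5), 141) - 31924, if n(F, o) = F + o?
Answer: -158884/5 ≈ -31777.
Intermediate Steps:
X(j, g) = -4 + j + 2*g (X(j, g) = ((g + j) + g) - 4 = (j + 2*g) - 4 = -4 + j + 2*g)
n(X(1/5, 5), 141) - 31924 = ((-4 + 1/5 + 2*5) + 141) - 31924 = ((-4 + ⅕ + 10) + 141) - 31924 = (31/5 + 141) - 31924 = 736/5 - 31924 = -158884/5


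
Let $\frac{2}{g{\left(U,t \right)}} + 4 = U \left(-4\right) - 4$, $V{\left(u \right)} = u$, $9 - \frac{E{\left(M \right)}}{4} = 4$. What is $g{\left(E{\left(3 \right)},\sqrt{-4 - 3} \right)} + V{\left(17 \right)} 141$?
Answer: $\frac{105467}{44} \approx 2397.0$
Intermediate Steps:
$E{\left(M \right)} = 20$ ($E{\left(M \right)} = 36 - 16 = 20$)
$g{\left(U,t \right)} = \frac{2}{-8 - 4 U}$ ($g{\left(U,t \right)} = \frac{2}{-4 + \left(U \left(-4\right) - 4\right)} = \frac{2}{-4 - \left(4 + 4 U\right)} = \frac{2}{-8 - 4 U}$)
$g{\left(E{\left(3 \right)},\sqrt{-4 - 3} \right)} + V{\left(17 \right)} 141 = - \frac{1}{4 + 2 \cdot 20} + 17 \cdot 141 = - \frac{1}{4 + 40} + 2397 = - \frac{1}{44} + 2397 = \frac{105467}{44}$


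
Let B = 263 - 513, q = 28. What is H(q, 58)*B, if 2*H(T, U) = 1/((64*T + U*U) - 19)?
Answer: -125/5137 ≈ -0.024333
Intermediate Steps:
B = -250
H(T, U) = 1/(2*(-19 + U² + 64*T)) (H(T, U) = 1/(2*((64*T + U*U) - 19)) = 1/(2*((64*T + U²) - 19)) = 1/(2*((U² + 64*T) - 19)) = 1/(2*(-19 + U² + 64*T)))
H(q, 58)*B = (1/(2*(-19 + 58² + 64*28)))*(-250) = (1/(2*(-19 + 3364 + 1792)))*(-250) = ((½)/5137)*(-250) = ((½)*(1/5137))*(-250) = (1/10274)*(-250) = -125/5137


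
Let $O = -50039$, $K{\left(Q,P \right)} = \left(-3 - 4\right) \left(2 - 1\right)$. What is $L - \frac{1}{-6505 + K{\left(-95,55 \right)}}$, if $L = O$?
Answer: $- \frac{325853967}{6512} \approx -50039.0$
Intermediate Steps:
$K{\left(Q,P \right)} = -7$ ($K{\left(Q,P \right)} = \left(-7\right) 1 = -7$)
$L = -50039$
$L - \frac{1}{-6505 + K{\left(-95,55 \right)}} = -50039 - \frac{1}{-6505 - 7} = -50039 - \frac{1}{-6512} = -50039 - - \frac{1}{6512} = -50039 + \frac{1}{6512} = - \frac{325853967}{6512}$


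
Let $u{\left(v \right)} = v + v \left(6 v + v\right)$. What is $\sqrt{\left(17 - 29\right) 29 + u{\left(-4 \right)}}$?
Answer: $4 i \sqrt{15} \approx 15.492 i$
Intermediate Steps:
$u{\left(v \right)} = v + 7 v^{2}$ ($u{\left(v \right)} = v + v 7 v = v + 7 v^{2}$)
$\sqrt{\left(17 - 29\right) 29 + u{\left(-4 \right)}} = \sqrt{\left(17 - 29\right) 29 - 4 \left(1 + 7 \left(-4\right)\right)} = \sqrt{\left(-12\right) 29 - 4 \left(1 - 28\right)} = \sqrt{-348 - -108} = \sqrt{-348 + 108} = \sqrt{-240} = 4 i \sqrt{15}$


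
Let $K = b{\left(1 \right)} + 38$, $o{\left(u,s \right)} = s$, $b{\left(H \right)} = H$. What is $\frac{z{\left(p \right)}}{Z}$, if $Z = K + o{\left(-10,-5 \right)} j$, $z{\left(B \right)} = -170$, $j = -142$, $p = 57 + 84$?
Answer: $- \frac{170}{749} \approx -0.22697$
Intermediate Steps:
$p = 141$
$K = 39$ ($K = 1 + 38 = 39$)
$Z = 749$ ($Z = 39 - -710 = 39 + 710 = 749$)
$\frac{z{\left(p \right)}}{Z} = - \frac{170}{749}$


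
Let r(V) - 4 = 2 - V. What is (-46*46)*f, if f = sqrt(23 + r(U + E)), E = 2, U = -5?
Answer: -8464*sqrt(2) ≈ -11970.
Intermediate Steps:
r(V) = 6 - V (r(V) = 4 + (2 - V) = 6 - V)
f = 4*sqrt(2) (f = sqrt(23 + (6 - (-5 + 2))) = sqrt(23 + (6 - 1*(-3))) = sqrt(23 + (6 + 3)) = sqrt(23 + 9) = sqrt(32) = 4*sqrt(2) ≈ 5.6569)
(-46*46)*f = (-46*46)*(4*sqrt(2)) = -8464*sqrt(2)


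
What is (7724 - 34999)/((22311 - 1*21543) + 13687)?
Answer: -5455/2891 ≈ -1.8869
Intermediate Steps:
(7724 - 34999)/((22311 - 1*21543) + 13687) = -27275/((22311 - 21543) + 13687) = -27275/(768 + 13687) = -27275/14455 = -27275*1/14455 = -5455/2891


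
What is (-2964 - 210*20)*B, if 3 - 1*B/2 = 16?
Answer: 186264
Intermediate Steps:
B = -26 (B = 6 - 2*16 = 6 - 32 = -26)
(-2964 - 210*20)*B = (-2964 - 210*20)*(-26) = (-2964 - 1*4200)*(-26) = (-2964 - 4200)*(-26) = -7164*(-26) = 186264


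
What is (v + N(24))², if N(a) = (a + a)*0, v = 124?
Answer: 15376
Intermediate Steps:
N(a) = 0 (N(a) = (2*a)*0 = 0)
(v + N(24))² = (124 + 0)² = 124² = 15376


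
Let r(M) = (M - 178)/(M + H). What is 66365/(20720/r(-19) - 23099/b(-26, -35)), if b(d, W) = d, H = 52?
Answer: -339921530/13227257 ≈ -25.699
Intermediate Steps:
r(M) = (-178 + M)/(52 + M) (r(M) = (M - 178)/(M + 52) = (-178 + M)/(52 + M))
66365/(20720/r(-19) - 23099/b(-26, -35)) = 66365/(20720/(((-178 - 19)/(52 - 19))) - 23099/(-26)) = 66365/(20720/((-197/33)) - 23099*(-1/26)) = 66365/(20720/(((1/33)*(-197))) + 23099/26) = 66365/(20720/(-197/33) + 23099/26) = 66365/(20720*(-33/197) + 23099/26) = 66365/(-683760/197 + 23099/26) = 66365/(-13227257/5122) = 66365*(-5122/13227257) = -339921530/13227257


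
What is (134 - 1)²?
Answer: 17689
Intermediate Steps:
(134 - 1)² = 133² = 17689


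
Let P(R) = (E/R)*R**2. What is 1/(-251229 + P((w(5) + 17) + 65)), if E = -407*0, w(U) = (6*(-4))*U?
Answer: -1/251229 ≈ -3.9804e-6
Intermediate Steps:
w(U) = -24*U
E = 0
P(R) = 0 (P(R) = (0/R)*R**2 = 0*R**2 = 0)
1/(-251229 + P((w(5) + 17) + 65)) = 1/(-251229 + 0) = 1/(-251229) = -1/251229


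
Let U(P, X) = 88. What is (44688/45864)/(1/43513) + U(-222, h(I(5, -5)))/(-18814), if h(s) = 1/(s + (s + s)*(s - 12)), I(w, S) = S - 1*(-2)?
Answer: 15554416342/366873 ≈ 42397.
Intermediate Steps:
I(w, S) = 2 + S (I(w, S) = S + 2 = 2 + S)
h(s) = 1/(s + 2*s*(-12 + s)) (h(s) = 1/(s + (2*s)*(-12 + s)) = 1/(s + 2*s*(-12 + s)))
(44688/45864)/(1/43513) + U(-222, h(I(5, -5)))/(-18814) = (44688/45864)/(1/43513) + 88/(-18814) = (44688*(1/45864))/(1/43513) + 88*(-1/18814) = (38/39)*43513 - 44/9407 = 1653494/39 - 44/9407 = 15554416342/366873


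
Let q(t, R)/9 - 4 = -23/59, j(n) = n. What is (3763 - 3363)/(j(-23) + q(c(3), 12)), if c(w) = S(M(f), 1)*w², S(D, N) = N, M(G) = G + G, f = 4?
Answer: 295/7 ≈ 42.143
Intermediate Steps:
M(G) = 2*G
c(w) = w² (c(w) = 1*w² = w²)
q(t, R) = 1917/59 (q(t, R) = 36 + 9*(-23/59) = 36 - 207/59 = 1917/59)
(3763 - 3363)/(j(-23) + q(c(3), 12)) = (3763 - 3363)/(-23 + 1917/59) = 400/(560/59) = 400*(59/560) = 295/7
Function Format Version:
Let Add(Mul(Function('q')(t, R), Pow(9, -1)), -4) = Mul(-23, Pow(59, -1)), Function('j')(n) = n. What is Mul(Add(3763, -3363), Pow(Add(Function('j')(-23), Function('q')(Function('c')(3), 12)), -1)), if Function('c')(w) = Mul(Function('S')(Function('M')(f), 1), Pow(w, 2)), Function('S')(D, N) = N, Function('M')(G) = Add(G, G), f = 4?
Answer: Rational(295, 7) ≈ 42.143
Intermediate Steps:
Function('M')(G) = Mul(2, G)
Function('c')(w) = Pow(w, 2) (Function('c')(w) = Mul(1, Pow(w, 2)) = Pow(w, 2))
Function('q')(t, R) = Rational(1917, 59) (Function('q')(t, R) = Add(36, Mul(9, Mul(-23, Pow(59, -1)))) = Add(36, Mul(9, Mul(-23, Rational(1, 59)))) = Add(36, Mul(9, Rational(-23, 59))) = Add(36, Rational(-207, 59)) = Rational(1917, 59))
Mul(Add(3763, -3363), Pow(Add(Function('j')(-23), Function('q')(Function('c')(3), 12)), -1)) = Mul(Add(3763, -3363), Pow(Add(-23, Rational(1917, 59)), -1)) = Mul(400, Pow(Rational(560, 59), -1)) = Mul(400, Rational(59, 560)) = Rational(295, 7)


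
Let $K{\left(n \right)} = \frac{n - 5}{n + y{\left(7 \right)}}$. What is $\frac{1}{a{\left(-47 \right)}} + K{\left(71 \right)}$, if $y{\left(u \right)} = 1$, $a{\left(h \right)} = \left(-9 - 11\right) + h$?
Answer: $\frac{725}{804} \approx 0.90174$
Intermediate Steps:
$a{\left(h \right)} = -20 + h$
$K{\left(n \right)} = \frac{-5 + n}{1 + n}$ ($K{\left(n \right)} = \frac{n - 5}{n + 1} = \frac{-5 + n}{1 + n}$)
$\frac{1}{a{\left(-47 \right)}} + K{\left(71 \right)} = \frac{1}{-20 - 47} + \frac{-5 + 71}{1 + 71} = \frac{1}{-67} + \frac{1}{72} \cdot 66 = - \frac{1}{67} + \frac{1}{72} \cdot 66 = - \frac{1}{67} + \frac{11}{12} = \frac{725}{804}$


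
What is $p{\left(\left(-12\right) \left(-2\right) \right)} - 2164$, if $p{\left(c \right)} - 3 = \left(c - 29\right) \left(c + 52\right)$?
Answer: $-2541$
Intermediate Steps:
$p{\left(c \right)} = 3 + \left(-29 + c\right) \left(52 + c\right)$ ($p{\left(c \right)} = 3 + \left(c - 29\right) \left(c + 52\right) = 3 + \left(-29 + c\right) \left(52 + c\right)$)
$p{\left(\left(-12\right) \left(-2\right) \right)} - 2164 = \left(-1505 + \left(\left(-12\right) \left(-2\right)\right)^{2} + 23 \left(\left(-12\right) \left(-2\right)\right)\right) - 2164 = \left(-1505 + 24^{2} + 23 \cdot 24\right) - 2164 = \left(-1505 + 576 + 552\right) - 2164 = -377 - 2164 = -2541$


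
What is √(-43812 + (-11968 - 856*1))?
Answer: 2*I*√14159 ≈ 237.98*I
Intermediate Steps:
√(-43812 + (-11968 - 856*1)) = √(-43812 + (-11968 - 856)) = √(-43812 - 12824) = √(-56636) = 2*I*√14159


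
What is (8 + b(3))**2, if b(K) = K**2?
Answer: 289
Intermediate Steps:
(8 + b(3))**2 = (8 + 3**2)**2 = (8 + 9)**2 = 17**2 = 289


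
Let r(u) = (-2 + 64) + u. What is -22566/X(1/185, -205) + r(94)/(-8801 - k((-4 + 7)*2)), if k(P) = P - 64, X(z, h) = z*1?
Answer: -36499489686/8743 ≈ -4.1747e+6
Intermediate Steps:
X(z, h) = z
k(P) = -64 + P
r(u) = 62 + u
-22566/X(1/185, -205) + r(94)/(-8801 - k((-4 + 7)*2)) = -22566/(1/185) + (62 + 94)/(-8801 - (-64 + (-4 + 7)*2)) = -22566/1/185 + 156/(-8801 - (-64 + 3*2)) = -22566*185 + 156/(-8801 - (-64 + 6)) = -4174710 + 156/(-8801 - 1*(-58)) = -4174710 + 156/(-8801 + 58) = -4174710 + 156/(-8743) = -4174710 + 156*(-1/8743) = -4174710 - 156/8743 = -36499489686/8743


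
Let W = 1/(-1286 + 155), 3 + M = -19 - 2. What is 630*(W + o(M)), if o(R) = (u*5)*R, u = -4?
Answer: 114004590/377 ≈ 3.0240e+5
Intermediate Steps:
M = -24 (M = -3 + (-19 - 2) = -3 - 21 = -24)
o(R) = -20*R (o(R) = (-4*5)*R = -20*R)
W = -1/1131 (W = 1/(-1131) = -1/1131 ≈ -0.00088417)
630*(W + o(M)) = 630*(-1/1131 - 20*(-24)) = 630*(-1/1131 + 480) = 630*(542879/1131) = 114004590/377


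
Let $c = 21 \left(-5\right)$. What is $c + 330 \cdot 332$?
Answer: $109455$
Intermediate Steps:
$c = -105$
$c + 330 \cdot 332 = -105 + 330 \cdot 332 = -105 + 109560 = 109455$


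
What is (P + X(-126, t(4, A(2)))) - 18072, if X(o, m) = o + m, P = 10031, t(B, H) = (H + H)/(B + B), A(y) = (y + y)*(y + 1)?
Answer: -8164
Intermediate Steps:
A(y) = 2*y*(1 + y) (A(y) = (2*y)*(1 + y) = 2*y*(1 + y))
t(B, H) = H/B (t(B, H) = (2*H)/((2*B)) = (2*H)*(1/(2*B)) = H/B)
X(o, m) = m + o
(P + X(-126, t(4, A(2)))) - 18072 = (10031 + ((2*2*(1 + 2))/4 - 126)) - 18072 = (10031 + ((2*2*3)*(¼) - 126)) - 18072 = (10031 + (12*(¼) - 126)) - 18072 = (10031 + (3 - 126)) - 18072 = (10031 - 123) - 18072 = 9908 - 18072 = -8164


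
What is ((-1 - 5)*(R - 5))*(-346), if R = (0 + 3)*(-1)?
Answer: -16608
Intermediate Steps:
R = -3 (R = 3*(-1) = -3)
((-1 - 5)*(R - 5))*(-346) = ((-1 - 5)*(-3 - 5))*(-346) = -6*(-8)*(-346) = 48*(-346) = -16608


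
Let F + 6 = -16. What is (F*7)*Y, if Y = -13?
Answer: 2002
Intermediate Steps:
F = -22 (F = -6 - 16 = -22)
(F*7)*Y = -22*7*(-13) = -154*(-13) = 2002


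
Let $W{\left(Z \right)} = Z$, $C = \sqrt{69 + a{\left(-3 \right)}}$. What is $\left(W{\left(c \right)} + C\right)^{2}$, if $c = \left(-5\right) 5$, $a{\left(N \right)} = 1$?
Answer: $\left(25 - \sqrt{70}\right)^{2} \approx 276.67$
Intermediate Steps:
$c = -25$
$C = \sqrt{70}$ ($C = \sqrt{69 + 1} = \sqrt{70} \approx 8.3666$)
$\left(W{\left(c \right)} + C\right)^{2} = \left(-25 + \sqrt{70}\right)^{2}$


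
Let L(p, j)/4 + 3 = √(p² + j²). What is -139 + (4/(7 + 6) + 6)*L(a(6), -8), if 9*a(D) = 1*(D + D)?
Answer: -2791/13 + 1312*√37/39 ≈ -10.062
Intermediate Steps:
a(D) = 2*D/9 (a(D) = (1*(D + D))/9 = (1*(2*D))/9 = (2*D)/9 = 2*D/9)
L(p, j) = -12 + 4*√(j² + p²) (L(p, j) = -12 + 4*√(p² + j²) = -12 + 4*√(j² + p²))
-139 + (4/(7 + 6) + 6)*L(a(6), -8) = -139 + (4/(7 + 6) + 6)*(-12 + 4*√((-8)² + ((2/9)*6)²)) = -139 + (4/13 + 6)*(-12 + 4*√(64 + (4/3)²)) = -139 + (4*(1/13) + 6)*(-12 + 4*√(64 + 16/9)) = -139 + (4/13 + 6)*(-12 + 4*√(592/9)) = -139 + 82*(-12 + 4*(4*√37/3))/13 = -139 + 82*(-12 + 16*√37/3)/13 = -139 + (-984/13 + 1312*√37/39) = -2791/13 + 1312*√37/39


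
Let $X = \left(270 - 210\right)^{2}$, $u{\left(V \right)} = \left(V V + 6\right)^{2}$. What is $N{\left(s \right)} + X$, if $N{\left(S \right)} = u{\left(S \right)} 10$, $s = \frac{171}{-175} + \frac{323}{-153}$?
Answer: $\frac{7401529734699032}{1230700078125} \approx 6014.1$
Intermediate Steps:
$s = - \frac{4864}{1575}$ ($s = 171 \left(- \frac{1}{175}\right) + 323 \left(- \frac{1}{153}\right) = - \frac{171}{175} - \frac{19}{9} = - \frac{4864}{1575} \approx -3.0883$)
$u{\left(V \right)} = \left(6 + V^{2}\right)^{2}$ ($u{\left(V \right)} = \left(V^{2} + 6\right)^{2} = \left(6 + V^{2}\right)^{2}$)
$N{\left(S \right)} = 10 \left(6 + S^{2}\right)^{2}$ ($N{\left(S \right)} = \left(6 + S^{2}\right)^{2} \cdot 10 = 10 \left(6 + S^{2}\right)^{2}$)
$X = 3600$ ($X = 60^{2} = 3600$)
$N{\left(s \right)} + X = 10 \left(6 + \left(- \frac{4864}{1575}\right)^{2}\right)^{2} + 3600 = 10 \left(6 + \frac{23658496}{2480625}\right)^{2} + 3600 = 10 \left(\frac{38542246}{2480625}\right)^{2} + 3600 = 10 \cdot \frac{1485504726724516}{6153500390625} + 3600 = \frac{2971009453449032}{1230700078125} + 3600 = \frac{7401529734699032}{1230700078125}$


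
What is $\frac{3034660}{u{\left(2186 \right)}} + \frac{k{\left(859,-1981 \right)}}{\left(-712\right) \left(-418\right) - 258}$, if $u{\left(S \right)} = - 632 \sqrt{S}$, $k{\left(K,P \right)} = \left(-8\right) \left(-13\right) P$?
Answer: $- \frac{103012}{148679} - \frac{758665 \sqrt{2186}}{345388} \approx -103.39$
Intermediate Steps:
$k{\left(K,P \right)} = 104 P$
$\frac{3034660}{u{\left(2186 \right)}} + \frac{k{\left(859,-1981 \right)}}{\left(-712\right) \left(-418\right) - 258} = \frac{3034660}{\left(-632\right) \sqrt{2186}} + \frac{104 \left(-1981\right)}{\left(-712\right) \left(-418\right) - 258} = 3034660 \left(- \frac{\sqrt{2186}}{1381552}\right) - \frac{206024}{297616 - 258} = - \frac{758665 \sqrt{2186}}{345388} - \frac{206024}{297358} = - \frac{758665 \sqrt{2186}}{345388} - \frac{103012}{148679} = - \frac{103012}{148679} - \frac{758665 \sqrt{2186}}{345388}$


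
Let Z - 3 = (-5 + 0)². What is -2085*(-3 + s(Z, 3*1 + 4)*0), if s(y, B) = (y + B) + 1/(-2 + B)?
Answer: 6255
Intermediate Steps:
Z = 28 (Z = 3 + (-5 + 0)² = 3 + (-5)² = 3 + 25 = 28)
s(y, B) = B + y + 1/(-2 + B) (s(y, B) = (B + y) + 1/(-2 + B) = B + y + 1/(-2 + B))
-2085*(-3 + s(Z, 3*1 + 4)*0) = -2085*(-3 + ((1 + (3*1 + 4)² - 2*(3*1 + 4) - 2*28 + (3*1 + 4)*28)/(-2 + (3*1 + 4)))*0) = -2085*(-3 + ((1 + (3 + 4)² - 2*(3 + 4) - 56 + (3 + 4)*28)/(-2 + (3 + 4)))*0) = -2085*(-3 + ((1 + 7² - 2*7 - 56 + 7*28)/(-2 + 7))*0) = -2085*(-3 + ((1 + 49 - 14 - 56 + 196)/5)*0) = -2085*(-3 + ((⅕)*176)*0) = -2085*(-3 + (176/5)*0) = -2085*(-3 + 0) = -2085*(-3) = 6255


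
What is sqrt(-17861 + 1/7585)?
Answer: 2*I*sqrt(256895765785)/7585 ≈ 133.65*I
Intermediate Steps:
sqrt(-17861 + 1/7585) = sqrt(-135475684/7585) = 2*I*sqrt(256895765785)/7585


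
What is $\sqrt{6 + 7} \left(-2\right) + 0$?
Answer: $- 2 \sqrt{13} \approx -7.2111$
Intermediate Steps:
$\sqrt{6 + 7} \left(-2\right) + 0 = \sqrt{13} \left(-2\right) + 0 = - 2 \sqrt{13} + 0 = - 2 \sqrt{13}$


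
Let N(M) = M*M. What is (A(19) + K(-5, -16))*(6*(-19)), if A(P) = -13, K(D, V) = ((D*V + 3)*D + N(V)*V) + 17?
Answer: 513798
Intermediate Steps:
N(M) = M**2
K(D, V) = 17 + V**3 + D*(3 + D*V) (K(D, V) = ((D*V + 3)*D + V**2*V) + 17 = ((3 + D*V)*D + V**3) + 17 = (D*(3 + D*V) + V**3) + 17 = (V**3 + D*(3 + D*V)) + 17 = 17 + V**3 + D*(3 + D*V))
(A(19) + K(-5, -16))*(6*(-19)) = (-13 + (17 + (-16)**3 + 3*(-5) - 16*(-5)**2))*(6*(-19)) = (-13 + (17 - 4096 - 15 - 16*25))*(-114) = (-13 + (17 - 4096 - 15 - 400))*(-114) = (-13 - 4494)*(-114) = -4507*(-114) = 513798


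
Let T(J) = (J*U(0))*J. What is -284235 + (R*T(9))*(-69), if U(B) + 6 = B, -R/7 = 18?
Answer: -4509519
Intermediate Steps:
R = -126 (R = -7*18 = -126)
U(B) = -6 + B
T(J) = -6*J² (T(J) = (J*(-6 + 0))*J = (J*(-6))*J = (-6*J)*J = -6*J²)
-284235 + (R*T(9))*(-69) = -284235 - (-756)*9²*(-69) = -284235 - (-756)*81*(-69) = -284235 - 126*(-486)*(-69) = -284235 + 61236*(-69) = -284235 - 4225284 = -4509519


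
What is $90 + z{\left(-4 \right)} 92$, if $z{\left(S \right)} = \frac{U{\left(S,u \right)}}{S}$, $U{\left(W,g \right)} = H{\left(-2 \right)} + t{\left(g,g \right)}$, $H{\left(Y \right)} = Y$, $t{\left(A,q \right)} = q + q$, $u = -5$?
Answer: $366$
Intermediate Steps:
$t{\left(A,q \right)} = 2 q$
$U{\left(W,g \right)} = -2 + 2 g$
$z{\left(S \right)} = - \frac{12}{S}$ ($z{\left(S \right)} = \frac{-2 + 2 \left(-5\right)}{S} = \frac{-2 - 10}{S} = - \frac{12}{S}$)
$90 + z{\left(-4 \right)} 92 = 90 + - \frac{12}{-4} \cdot 92 = 90 + \left(-12\right) \left(- \frac{1}{4}\right) 92 = 90 + 3 \cdot 92 = 90 + 276 = 366$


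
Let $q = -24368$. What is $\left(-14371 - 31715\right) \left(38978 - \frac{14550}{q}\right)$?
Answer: $- \frac{10943471575761}{6092} \approx -1.7964 \cdot 10^{9}$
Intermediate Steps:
$\left(-14371 - 31715\right) \left(38978 - \frac{14550}{q}\right) = \left(-14371 - 31715\right) \left(38978 - \frac{14550}{-24368}\right) = - 46086 \left(38978 - - \frac{7275}{12184}\right) = - 46086 \left(38978 + \frac{7275}{12184}\right) = \left(-46086\right) \frac{474915227}{12184} = - \frac{10943471575761}{6092}$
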